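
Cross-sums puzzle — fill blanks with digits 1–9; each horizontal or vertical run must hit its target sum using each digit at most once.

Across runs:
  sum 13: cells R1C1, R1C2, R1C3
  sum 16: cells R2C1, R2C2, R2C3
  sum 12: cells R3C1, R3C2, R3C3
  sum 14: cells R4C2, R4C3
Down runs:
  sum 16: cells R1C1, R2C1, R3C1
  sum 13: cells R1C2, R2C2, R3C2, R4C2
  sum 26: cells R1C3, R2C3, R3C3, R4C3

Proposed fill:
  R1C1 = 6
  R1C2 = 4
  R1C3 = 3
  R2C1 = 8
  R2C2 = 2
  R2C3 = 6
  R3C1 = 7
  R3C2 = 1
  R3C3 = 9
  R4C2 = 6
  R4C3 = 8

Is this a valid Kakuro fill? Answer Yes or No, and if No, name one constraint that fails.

No — the down run R1C1–R3C1 sums to 21, not 16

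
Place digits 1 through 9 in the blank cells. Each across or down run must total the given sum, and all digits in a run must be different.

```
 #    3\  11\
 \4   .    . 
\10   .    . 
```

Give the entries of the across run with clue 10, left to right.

4 in 2 cells must be {1,3}; 3 in 2 cells must be {1,2}.
The 4 across and the 3 down share only 1, so R1C1 = 1.
R1C2 = 4 − 1 = 3 completes the 4 across.
R2C1 = 3 − 1 = 2 completes the 3 down.
R2C2 = 10 − 2 = 8 completes the 10 across.

2, 8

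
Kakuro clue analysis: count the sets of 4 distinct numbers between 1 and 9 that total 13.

4 distinct digits from 1–9 sum between 10 and 30.
Enumerating: {1,2,3,7}, {1,2,4,6}, {1,3,4,5}.

3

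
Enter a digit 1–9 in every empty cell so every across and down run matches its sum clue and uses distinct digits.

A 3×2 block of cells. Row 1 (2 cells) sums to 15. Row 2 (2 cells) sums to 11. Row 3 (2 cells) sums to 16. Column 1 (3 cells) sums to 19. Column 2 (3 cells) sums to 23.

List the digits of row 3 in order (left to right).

16 in 2 cells must be {7,9}; 23 in 3 cells must be {6,8,9}.
The 16 across and the 23 down share only 9, so (3,2) = 9.
(3,1) = 16 − 9 = 7 completes the 16 across.
Nothing is forced directly, so branch on (1,1), whose candidates are 8 or 9. If (1,1) = 8: then (1,2) would have to be in {7} for the 15 across but in {6,8} for the 23 down — contradiction. So (1,1) = 9.
(1,2) = 15 − 9 = 6 completes the 15 across.
(2,1) = 19 − 16 = 3 completes the 19 down.
(2,2) = 11 − 3 = 8 completes the 11 across.

7 9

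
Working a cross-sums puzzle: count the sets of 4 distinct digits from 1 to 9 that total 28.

2

4 distinct digits from 1–9 sum between 10 and 30.
Enumerating: {4,7,8,9}, {5,6,8,9}.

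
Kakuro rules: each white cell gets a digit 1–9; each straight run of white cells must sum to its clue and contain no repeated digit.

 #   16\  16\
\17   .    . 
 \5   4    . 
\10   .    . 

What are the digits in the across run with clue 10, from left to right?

3 7

17 in 2 cells must be {8,9}.
Given what's placed, R1C1 must be 9 to fit the 17 across and 16 down.
R1C2 = 17 − 9 = 8 completes the 17 across.
R2C2 = 5 − 4 = 1 completes the 5 across.
R3C1 = 16 − 13 = 3 completes the 16 down.
R3C2 = 10 − 3 = 7 completes the 10 across.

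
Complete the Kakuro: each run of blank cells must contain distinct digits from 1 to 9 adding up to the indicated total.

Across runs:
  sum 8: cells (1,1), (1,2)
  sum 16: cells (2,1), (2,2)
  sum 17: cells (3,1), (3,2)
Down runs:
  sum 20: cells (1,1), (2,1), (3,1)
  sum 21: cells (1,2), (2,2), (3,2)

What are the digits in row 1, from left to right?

3 5

16 in 2 cells must be {7,9}; 17 in 2 cells must be {8,9}.
Nothing is forced directly, so branch on (2,1), whose candidates are 7 or 9. If (2,1) = 7: that forces (1,1) = 5, after which (1,2) would have to be in {3} for the 8 across but in {4,5,6,7,8,9} for the 21 down — contradiction. So (2,1) = 9.
(2,2) = 16 − 9 = 7 completes the 16 across.
Given what's placed, (3,1) must be 8 to fit the 17 across and 20 down.
(3,2) = 17 − 8 = 9 completes the 17 across.
(1,1) = 20 − 17 = 3 completes the 20 down.
(1,2) = 8 − 3 = 5 completes the 8 across.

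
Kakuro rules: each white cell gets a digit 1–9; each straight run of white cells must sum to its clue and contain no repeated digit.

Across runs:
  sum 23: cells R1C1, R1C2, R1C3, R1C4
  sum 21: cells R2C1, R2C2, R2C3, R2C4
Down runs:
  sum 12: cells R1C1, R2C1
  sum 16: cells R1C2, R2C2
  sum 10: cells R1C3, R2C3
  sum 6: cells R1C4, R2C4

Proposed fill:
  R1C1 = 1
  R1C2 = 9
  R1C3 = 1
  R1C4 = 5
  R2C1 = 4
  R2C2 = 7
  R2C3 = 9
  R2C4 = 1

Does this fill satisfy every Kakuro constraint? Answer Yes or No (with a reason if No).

No — the across run R1C1–R1C4 sums to 16, not 23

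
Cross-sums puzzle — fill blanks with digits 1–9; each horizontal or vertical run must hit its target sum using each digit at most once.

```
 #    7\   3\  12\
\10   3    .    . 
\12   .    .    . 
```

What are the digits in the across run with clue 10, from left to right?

3 in 2 cells must be {1,2}.
R1C3 = 5: the only remaining digit allowed by both the 10 across and the 12 down.
R2C1 = 7 − 3 = 4 completes the 7 down.
R2C3 = 12 − 5 = 7 completes the 12 down.
R1C2 = 10 − 8 = 2 completes the 10 across.
R2C2 = 12 − 11 = 1 completes the 12 across.

3, 2, 5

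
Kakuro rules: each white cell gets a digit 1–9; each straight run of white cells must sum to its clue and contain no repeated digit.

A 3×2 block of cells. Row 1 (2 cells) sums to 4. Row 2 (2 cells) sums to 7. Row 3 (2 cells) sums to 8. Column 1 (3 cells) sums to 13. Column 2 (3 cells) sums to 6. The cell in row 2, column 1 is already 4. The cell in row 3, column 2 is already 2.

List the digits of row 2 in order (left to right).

4 in 2 cells must be {1,3}; 6 in 3 cells must be {1,2,3}.
(2,2) = 7 − 4 = 3 completes the 7 across.
(3,1) = 8 − 2 = 6 completes the 8 across.
(1,1) = 13 − 10 = 3 completes the 13 down.
(1,2) = 4 − 3 = 1 completes the 4 across.

4 3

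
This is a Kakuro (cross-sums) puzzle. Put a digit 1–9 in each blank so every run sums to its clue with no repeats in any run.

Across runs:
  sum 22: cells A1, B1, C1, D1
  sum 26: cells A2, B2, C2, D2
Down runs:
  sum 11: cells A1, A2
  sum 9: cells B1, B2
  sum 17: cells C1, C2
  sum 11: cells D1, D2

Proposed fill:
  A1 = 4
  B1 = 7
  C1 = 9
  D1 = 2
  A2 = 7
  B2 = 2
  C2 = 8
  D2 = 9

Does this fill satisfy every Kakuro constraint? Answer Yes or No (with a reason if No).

Yes

Across: 4+7+9+2=22; 7+2+8+9=26. Down: 4+7=11; 7+2=9; 9+8=17; 2+9=11. No digit repeats within any run.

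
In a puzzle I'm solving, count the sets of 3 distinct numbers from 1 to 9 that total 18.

7

3 distinct digits from 1–9 sum between 6 and 24.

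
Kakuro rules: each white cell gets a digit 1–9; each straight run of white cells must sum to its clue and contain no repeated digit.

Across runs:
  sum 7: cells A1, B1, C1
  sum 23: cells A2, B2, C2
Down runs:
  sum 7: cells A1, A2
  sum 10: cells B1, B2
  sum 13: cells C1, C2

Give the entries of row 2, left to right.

6, 8, 9

7 in 3 cells must be {1,2,4}; 23 in 3 cells must be {6,8,9}.
The 7 across and the 13 down share only 4, so C1 = 4.
The 23 across and the 7 down share only 6, so A2 = 6.
C2 = 13 − 4 = 9 completes the 13 down.
A1 = 7 − 6 = 1 completes the 7 down.
B1 = 7 − 5 = 2 completes the 7 across.
B2 = 23 − 15 = 8 completes the 23 across.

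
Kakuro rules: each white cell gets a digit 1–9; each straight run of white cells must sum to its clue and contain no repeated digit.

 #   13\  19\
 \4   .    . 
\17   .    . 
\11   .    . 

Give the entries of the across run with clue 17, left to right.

8, 9

4 in 2 cells must be {1,3}; 17 in 2 cells must be {8,9}.
The 4 across and the 19 down share only 3, so R1C2 = 3.
Given what's placed, R2C2 must be 9 to fit the 17 across and 19 down.
R3C2 = 19 − 12 = 7 completes the 19 down.
R1C1 = 4 − 3 = 1 completes the 4 across.
R2C1 = 17 − 9 = 8 completes the 17 across.
R3C1 = 11 − 7 = 4 completes the 11 across.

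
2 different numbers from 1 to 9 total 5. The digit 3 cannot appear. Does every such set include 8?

No

The only way to make 5 from 2 distinct digits under that restriction is {1,4}, which does not contain 8.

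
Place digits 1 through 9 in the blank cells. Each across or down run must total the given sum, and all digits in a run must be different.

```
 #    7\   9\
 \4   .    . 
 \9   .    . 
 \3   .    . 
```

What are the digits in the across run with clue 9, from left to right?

4 5

4 in 2 cells must be {1,3}; 3 in 2 cells must be {1,2}; 7 in 3 cells must be {1,2,4}.
The 4 across and the 7 down share only 1, so R1C1 = 1.
R1C2 = 4 − 1 = 3 completes the 4 across.
Given what's placed, R3C1 must be 2 to fit the 3 across and 7 down.
R3C2 = 3 − 2 = 1 completes the 3 across.
R2C1 = 7 − 3 = 4 completes the 7 down.
R2C2 = 9 − 4 = 5 completes the 9 across.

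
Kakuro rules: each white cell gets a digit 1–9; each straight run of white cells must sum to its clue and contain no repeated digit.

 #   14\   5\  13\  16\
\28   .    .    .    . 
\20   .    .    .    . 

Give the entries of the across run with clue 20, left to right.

16 in 2 cells must be {7,9}.
Only 4 fits R1C2 under both its across sum 28 and down sum 5.
R2C2 = 5 − 4 = 1 completes the 5 down.
Nothing is forced directly, so branch on R1C1, whose candidates are 8 or 9. If R1C1 = 9: that forces R1C4 = 7, R2C1 = 5, after which R2C4 would have to be in {6,8} for the 20 across but in {9} for the 16 down — contradiction. So R1C1 = 8.
R2C1 = 14 − 8 = 6 completes the 14 down.
R2C4 = 9: the only remaining digit allowed by both the 20 across and the 16 down.
R1C4 = 16 − 9 = 7 completes the 16 down.
R2C3 = 20 − 16 = 4 completes the 20 across.

6, 1, 4, 9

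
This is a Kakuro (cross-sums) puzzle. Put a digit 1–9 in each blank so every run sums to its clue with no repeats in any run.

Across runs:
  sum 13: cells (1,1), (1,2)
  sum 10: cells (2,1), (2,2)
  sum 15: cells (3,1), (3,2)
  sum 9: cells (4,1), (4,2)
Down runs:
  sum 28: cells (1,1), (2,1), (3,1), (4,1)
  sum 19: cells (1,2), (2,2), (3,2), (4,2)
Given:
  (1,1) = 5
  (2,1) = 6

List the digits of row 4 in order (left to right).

8, 1

(1,2) = 13 − 5 = 8 completes the 13 across.
(2,2) = 10 − 6 = 4 completes the 10 across.
Given what's placed, (3,2) must be 6 to fit the 15 across and 19 down.
(4,1) = 8: the only remaining digit allowed by both the 9 across and the 28 down.
(4,2) = 9 − 8 = 1 completes the 9 across.
(3,1) = 15 − 6 = 9 completes the 15 across.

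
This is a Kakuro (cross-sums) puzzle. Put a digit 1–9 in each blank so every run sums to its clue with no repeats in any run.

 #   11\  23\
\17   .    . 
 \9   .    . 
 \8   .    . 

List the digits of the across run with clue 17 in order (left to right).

17 in 2 cells must be {8,9}; 23 in 3 cells must be {6,8,9}.
The 17 across and the 11 down share only 8, so R1C1 = 8.
R1C2 = 17 − 8 = 9 completes the 17 across.
Given what's placed, R3C2 must be 6 to fit the 8 across and 23 down.
R2C2 = 23 − 15 = 8 completes the 23 down.
R3C1 = 8 − 6 = 2 completes the 8 across.
R2C1 = 9 − 8 = 1 completes the 9 across.

8 9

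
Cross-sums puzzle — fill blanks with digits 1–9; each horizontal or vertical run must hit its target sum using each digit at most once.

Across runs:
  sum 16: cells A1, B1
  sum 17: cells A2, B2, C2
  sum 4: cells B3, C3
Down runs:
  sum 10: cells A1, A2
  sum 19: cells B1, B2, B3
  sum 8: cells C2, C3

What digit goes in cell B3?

16 in 2 cells must be {7,9}; 4 in 2 cells must be {1,3}.
The 4 across and the 19 down share only 3, so B3 = 3.
C3 = 4 − 3 = 1 completes the 4 across.
C2 = 8 − 1 = 7 completes the 8 down.
B2 = 9: the only remaining digit allowed by both the 17 across and the 19 down.
B1 = 19 − 12 = 7 completes the 19 down.
A2 = 17 − 16 = 1 completes the 17 across.
A1 = 16 − 7 = 9 completes the 16 across.

3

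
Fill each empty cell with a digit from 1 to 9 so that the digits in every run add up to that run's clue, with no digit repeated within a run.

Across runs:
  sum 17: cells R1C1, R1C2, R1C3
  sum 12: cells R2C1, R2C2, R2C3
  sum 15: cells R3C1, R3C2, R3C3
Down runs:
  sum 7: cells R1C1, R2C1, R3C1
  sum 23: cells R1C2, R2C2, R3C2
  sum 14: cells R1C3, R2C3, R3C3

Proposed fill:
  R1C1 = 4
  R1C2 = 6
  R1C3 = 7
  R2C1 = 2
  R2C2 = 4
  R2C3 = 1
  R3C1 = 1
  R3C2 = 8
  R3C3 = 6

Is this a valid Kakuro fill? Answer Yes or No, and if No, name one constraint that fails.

No — the across run R2C1–R2C3 sums to 7, not 12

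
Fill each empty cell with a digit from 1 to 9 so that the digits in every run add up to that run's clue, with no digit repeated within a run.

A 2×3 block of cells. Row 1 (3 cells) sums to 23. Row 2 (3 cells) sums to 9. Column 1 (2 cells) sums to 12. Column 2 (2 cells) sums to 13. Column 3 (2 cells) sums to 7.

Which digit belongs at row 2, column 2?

5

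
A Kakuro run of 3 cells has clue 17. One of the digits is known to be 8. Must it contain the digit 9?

No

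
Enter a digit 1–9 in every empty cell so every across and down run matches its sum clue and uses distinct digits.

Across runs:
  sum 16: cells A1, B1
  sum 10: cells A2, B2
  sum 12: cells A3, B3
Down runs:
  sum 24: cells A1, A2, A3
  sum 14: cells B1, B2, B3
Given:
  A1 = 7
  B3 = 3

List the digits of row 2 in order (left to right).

8 2

16 in 2 cells must be {7,9}; 24 in 3 cells must be {7,8,9}.
B1 = 16 − 7 = 9 completes the 16 across.
B2 = 14 − 12 = 2 completes the 14 down.
A3 = 12 − 3 = 9 completes the 12 across.
A2 = 10 − 2 = 8 completes the 10 across.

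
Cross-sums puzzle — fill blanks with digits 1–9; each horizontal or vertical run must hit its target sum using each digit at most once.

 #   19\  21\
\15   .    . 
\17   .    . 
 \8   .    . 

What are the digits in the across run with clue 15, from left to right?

8 7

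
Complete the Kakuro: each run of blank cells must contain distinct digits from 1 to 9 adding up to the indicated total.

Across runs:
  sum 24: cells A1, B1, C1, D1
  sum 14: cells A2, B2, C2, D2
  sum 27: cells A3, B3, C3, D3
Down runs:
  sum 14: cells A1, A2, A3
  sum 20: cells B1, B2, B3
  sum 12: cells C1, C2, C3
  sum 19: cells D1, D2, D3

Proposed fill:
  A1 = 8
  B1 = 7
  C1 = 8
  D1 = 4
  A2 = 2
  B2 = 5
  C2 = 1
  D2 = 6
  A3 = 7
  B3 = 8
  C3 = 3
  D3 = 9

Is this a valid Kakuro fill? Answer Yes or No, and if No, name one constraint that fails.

No — the across run A1–D1 sums to 27, not 24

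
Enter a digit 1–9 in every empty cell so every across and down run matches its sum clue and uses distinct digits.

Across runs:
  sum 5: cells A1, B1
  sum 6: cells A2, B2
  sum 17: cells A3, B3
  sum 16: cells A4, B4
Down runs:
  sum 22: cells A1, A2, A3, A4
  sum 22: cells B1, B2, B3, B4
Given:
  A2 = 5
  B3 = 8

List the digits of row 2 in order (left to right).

5 1

17 in 2 cells must be {8,9}; 16 in 2 cells must be {7,9}.
B2 = 6 − 5 = 1 completes the 6 across.
A3 = 17 − 8 = 9 completes the 17 across.
Given what's placed, A4 must be 7 to fit the 16 across and 22 down.
B4 = 16 − 7 = 9 completes the 16 across.
A1 = 22 − 21 = 1 completes the 22 down.
B1 = 5 − 1 = 4 completes the 5 across.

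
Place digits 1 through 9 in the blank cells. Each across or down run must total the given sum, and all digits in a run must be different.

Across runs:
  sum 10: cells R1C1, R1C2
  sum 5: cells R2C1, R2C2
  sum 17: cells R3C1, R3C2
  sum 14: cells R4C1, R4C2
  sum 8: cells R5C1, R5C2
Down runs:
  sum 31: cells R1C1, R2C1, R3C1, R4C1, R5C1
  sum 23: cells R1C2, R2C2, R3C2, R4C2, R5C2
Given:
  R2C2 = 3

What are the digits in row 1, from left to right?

8, 2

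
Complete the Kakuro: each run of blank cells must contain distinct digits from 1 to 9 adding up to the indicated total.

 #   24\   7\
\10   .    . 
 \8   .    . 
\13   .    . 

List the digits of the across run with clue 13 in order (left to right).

24 in 3 cells must be {7,8,9}; 7 in 3 cells must be {1,2,4}.
The 8 across and the 24 down share only 7, so R2C1 = 7.
R2C2 = 8 − 7 = 1 completes the 8 across.
Given what's placed, R3C2 must be 4 to fit the 13 across and 7 down.
R1C2 = 7 − 5 = 2 completes the 7 down.
R3C1 = 13 − 4 = 9 completes the 13 across.
R1C1 = 10 − 2 = 8 completes the 10 across.

9 4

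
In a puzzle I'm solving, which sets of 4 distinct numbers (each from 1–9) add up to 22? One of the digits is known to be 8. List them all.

4 distinct digits from 1–9 sum between 10 and 30.
Keeping only sets containing 8.

{1,4,8,9}; {1,6,7,8}; {2,3,8,9}; {2,5,7,8}; {3,4,7,8}; {3,5,6,8}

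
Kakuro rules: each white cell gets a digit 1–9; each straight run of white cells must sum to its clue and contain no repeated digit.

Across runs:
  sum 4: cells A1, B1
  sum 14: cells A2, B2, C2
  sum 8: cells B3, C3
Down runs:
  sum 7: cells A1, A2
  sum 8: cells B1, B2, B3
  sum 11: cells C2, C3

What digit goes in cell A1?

3

4 in 2 cells must be {1,3}.
Nothing is forced directly, so branch on A1, whose candidates are 1 or 3. If A1 = 1: that forces B1 = 3, A2 = 6, B2 = 1, C2 = 7, after which B3 would have to be in {1,2,3,5,6,7} for the 8 across but in {4} for the 8 down — contradiction. So A1 = 3.
B1 = 4 − 3 = 1 completes the 4 across.
A2 = 7 − 3 = 4 completes the 7 down.
No cell is forced outright now. B2 can only be 2 or 3 (the digits allowed by both its 14 across and its 8 down). If B2 = 3: that forces C2 = 7, after which B3 would have to be in {1,2,3,5,6,7} for the 8 across but in {4} for the 8 down — contradiction. So B2 = 2.
C2 = 14 − 6 = 8 completes the 14 across.
B3 = 8 − 3 = 5 completes the 8 down.
C3 = 8 − 5 = 3 completes the 8 across.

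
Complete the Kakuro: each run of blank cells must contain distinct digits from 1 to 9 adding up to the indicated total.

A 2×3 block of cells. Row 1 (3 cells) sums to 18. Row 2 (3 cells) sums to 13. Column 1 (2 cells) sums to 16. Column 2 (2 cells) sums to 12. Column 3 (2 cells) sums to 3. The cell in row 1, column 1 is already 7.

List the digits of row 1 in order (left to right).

7 9 2

16 in 2 cells must be {7,9}; 3 in 2 cells must be {1,2}.
Given what's placed, (1,3) must be 2 to fit the 18 across and 3 down.
(2,1) = 16 − 7 = 9 completes the 16 down.
Given what's placed, (2,2) must be 3 to fit the 13 across and 12 down.
(2,3) = 13 − 12 = 1 completes the 13 across.
(1,2) = 18 − 9 = 9 completes the 18 across.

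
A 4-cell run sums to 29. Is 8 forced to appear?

Yes

The only way to make 29 from 4 distinct digits is {5,7,8,9}, which contains 8.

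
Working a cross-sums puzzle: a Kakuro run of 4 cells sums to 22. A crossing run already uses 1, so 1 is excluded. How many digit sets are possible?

8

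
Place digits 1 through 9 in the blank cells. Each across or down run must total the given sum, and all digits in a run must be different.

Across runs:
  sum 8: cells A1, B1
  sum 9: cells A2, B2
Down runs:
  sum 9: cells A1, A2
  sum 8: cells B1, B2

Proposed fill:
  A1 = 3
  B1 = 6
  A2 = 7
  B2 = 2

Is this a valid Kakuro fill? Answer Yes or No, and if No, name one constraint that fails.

No — the across run A1–B1 sums to 9, not 8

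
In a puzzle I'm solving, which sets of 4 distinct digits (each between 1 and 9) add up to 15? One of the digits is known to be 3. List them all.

{1,2,3,9}; {1,3,4,7}; {1,3,5,6}; {2,3,4,6}

4 distinct digits from 1–9 sum between 10 and 30.
Keeping only sets containing 3.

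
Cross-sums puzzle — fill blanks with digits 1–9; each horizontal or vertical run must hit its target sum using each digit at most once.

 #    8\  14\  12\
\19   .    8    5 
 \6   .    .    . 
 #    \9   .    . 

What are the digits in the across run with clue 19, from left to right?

6 8 5

6 in 3 cells must be {1,2,3}.
R1C1 = 19 − 13 = 6 completes the 19 across.
R2C1 = 8 − 6 = 2 completes the 8 down.
Given what's placed, R2C2 must be 1 to fit the 6 across and 14 down.
R2C3 = 6 − 3 = 3 completes the 6 across.
R3C2 = 14 − 9 = 5 completes the 14 down.
R3C3 = 9 − 5 = 4 completes the 9 across.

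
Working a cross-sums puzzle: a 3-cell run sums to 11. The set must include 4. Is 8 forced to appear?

No

Counterexample: {1,4,6} sums to 11 under that restriction without using 8.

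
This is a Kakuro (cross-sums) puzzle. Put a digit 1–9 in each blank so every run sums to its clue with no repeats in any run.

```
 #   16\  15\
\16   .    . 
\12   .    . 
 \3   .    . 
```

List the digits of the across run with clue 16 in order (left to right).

7 9

16 in 2 cells must be {7,9}; 3 in 2 cells must be {1,2}.
Nothing is forced directly, so branch on R1C1, whose candidates are 7 or 9. If R1C1 = 9: that forces R1C2 = 7, R3C2 = 2, after which R2C2 would have to be in {3,4,5,7,8,9} for the 12 across but in {6} for the 15 down — contradiction. So R1C1 = 7.
R1C2 = 16 − 7 = 9 completes the 16 across.
Given what's placed, R3C1 must be 1 to fit the 3 across and 16 down.
R3C2 = 3 − 1 = 2 completes the 3 across.
R2C1 = 16 − 8 = 8 completes the 16 down.
R2C2 = 12 − 8 = 4 completes the 12 across.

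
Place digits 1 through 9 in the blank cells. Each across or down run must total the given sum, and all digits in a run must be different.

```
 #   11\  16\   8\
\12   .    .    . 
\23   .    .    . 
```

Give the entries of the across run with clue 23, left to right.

8 9 6

23 in 3 cells must be {6,8,9}; 16 in 2 cells must be {7,9}.
The 23 across and the 16 down share only 9, so R2C2 = 9.
Given what's placed, R2C3 must be 6 to fit the 23 across and 8 down.
R1C2 = 16 − 9 = 7 completes the 16 down.
R1C3 = 8 − 6 = 2 completes the 8 down.
R2C1 = 23 − 15 = 8 completes the 23 across.
R1C1 = 12 − 9 = 3 completes the 12 across.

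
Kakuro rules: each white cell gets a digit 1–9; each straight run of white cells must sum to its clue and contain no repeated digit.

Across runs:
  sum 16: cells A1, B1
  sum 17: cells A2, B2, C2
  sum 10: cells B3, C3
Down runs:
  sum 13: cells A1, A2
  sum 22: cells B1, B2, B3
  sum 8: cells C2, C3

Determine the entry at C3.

1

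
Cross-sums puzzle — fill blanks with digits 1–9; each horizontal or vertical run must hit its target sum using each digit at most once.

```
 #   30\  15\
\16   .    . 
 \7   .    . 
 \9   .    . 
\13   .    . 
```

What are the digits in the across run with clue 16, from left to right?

16 in 2 cells must be {7,9}; 30 in 4 cells must be {6,7,8,9}.
Only 6 fits R2C1 under both its across sum 7 and down sum 30.
R2C2 = 7 − 6 = 1 completes the 7 across.
Nothing is forced directly, so branch on R3C1, whose candidates are 7 or 8. If R3C1 = 8: then R3C2 would have to be in {1} for the 9 across but in {2,3,4,5,6,7,8,9} for the 15 down — contradiction. So R3C1 = 7.
R1C1 = 9: the only remaining digit allowed by both the 16 across and the 30 down.
R1C2 = 16 − 9 = 7 completes the 16 across.

9 7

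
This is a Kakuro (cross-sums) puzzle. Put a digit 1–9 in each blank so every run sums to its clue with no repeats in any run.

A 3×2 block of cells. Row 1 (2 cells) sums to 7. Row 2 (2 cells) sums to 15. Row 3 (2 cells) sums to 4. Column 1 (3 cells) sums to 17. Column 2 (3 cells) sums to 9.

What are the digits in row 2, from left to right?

9 6

4 in 2 cells must be {1,3}.
The 15 across and the 9 down share only 6, so (2,2) = 6.
Given what's placed, (3,2) must be 1 to fit the 4 across and 9 down.
(1,2) = 9 − 7 = 2 completes the 9 down.
(2,1) = 15 − 6 = 9 completes the 15 across.
(3,1) = 4 − 1 = 3 completes the 4 across.
(1,1) = 7 − 2 = 5 completes the 7 across.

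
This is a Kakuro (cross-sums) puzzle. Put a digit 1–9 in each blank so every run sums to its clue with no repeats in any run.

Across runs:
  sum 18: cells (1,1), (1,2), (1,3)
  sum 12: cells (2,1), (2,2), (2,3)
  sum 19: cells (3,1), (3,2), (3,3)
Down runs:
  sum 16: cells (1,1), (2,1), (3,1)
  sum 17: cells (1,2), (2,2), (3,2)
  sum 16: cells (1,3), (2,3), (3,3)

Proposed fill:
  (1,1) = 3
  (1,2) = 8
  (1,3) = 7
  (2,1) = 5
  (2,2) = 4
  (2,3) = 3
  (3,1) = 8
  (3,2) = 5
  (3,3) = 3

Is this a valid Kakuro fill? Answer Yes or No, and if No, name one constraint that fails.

No — the across run (3,1)–(3,3) sums to 16, not 19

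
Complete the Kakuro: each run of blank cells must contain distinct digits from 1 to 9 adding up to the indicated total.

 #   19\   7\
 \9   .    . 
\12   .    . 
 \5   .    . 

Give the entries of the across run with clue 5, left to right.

4, 1

7 in 3 cells must be {1,2,4}.
The 12 across and the 7 down share only 4, so R2C2 = 4.
R2C1 = 12 − 4 = 8 completes the 12 across.
Nothing is forced directly, so branch on R1C2, whose candidates are 1 or 2. If R1C2 = 1: then R1C1 would have to be in {8} for the 9 across but in {2,4,5,6,7,9} for the 19 down — contradiction. So R1C2 = 2.
R1C1 = 9 − 2 = 7 completes the 9 across.
R3C1 = 19 − 15 = 4 completes the 19 down.
R3C2 = 5 − 4 = 1 completes the 5 across.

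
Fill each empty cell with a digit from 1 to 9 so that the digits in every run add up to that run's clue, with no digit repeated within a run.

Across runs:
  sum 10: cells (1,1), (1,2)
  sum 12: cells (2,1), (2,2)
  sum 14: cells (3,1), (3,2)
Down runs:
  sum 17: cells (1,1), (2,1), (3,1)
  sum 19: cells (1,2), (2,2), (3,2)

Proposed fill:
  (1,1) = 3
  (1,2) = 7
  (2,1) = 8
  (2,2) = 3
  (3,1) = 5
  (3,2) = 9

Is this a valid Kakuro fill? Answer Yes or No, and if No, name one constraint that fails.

No — the across run (2,1)–(2,2) sums to 11, not 12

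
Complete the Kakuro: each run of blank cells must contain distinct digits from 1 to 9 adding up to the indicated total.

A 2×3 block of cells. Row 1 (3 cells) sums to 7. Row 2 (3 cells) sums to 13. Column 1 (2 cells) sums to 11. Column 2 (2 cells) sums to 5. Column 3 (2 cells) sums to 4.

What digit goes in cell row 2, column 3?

3

7 in 3 cells must be {1,2,4}; 4 in 2 cells must be {1,3}.
The 7 across and the 4 down share only 1, so (1,3) = 1.
(2,3) = 4 − 1 = 3 completes the 4 down.
Nothing is forced directly, so branch on (1,1), whose candidates are 2 or 4. If (1,1) = 4: that forces (1,2) = 2, after which (2,1) would have to be in {1,2,4,6,8,9} for the 13 across but in {7} for the 11 down — contradiction. So (1,1) = 2.
(1,2) = 7 − 3 = 4 completes the 7 across.
(2,1) = 11 − 2 = 9 completes the 11 down.
(2,2) = 13 − 12 = 1 completes the 13 across.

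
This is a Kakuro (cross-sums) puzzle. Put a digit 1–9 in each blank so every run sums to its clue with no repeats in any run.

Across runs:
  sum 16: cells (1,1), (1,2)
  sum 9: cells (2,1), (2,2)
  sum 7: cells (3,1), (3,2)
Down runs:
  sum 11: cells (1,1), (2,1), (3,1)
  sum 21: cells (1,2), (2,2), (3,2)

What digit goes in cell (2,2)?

16 in 2 cells must be {7,9}.
The 16 across and the 11 down share only 7, so (1,1) = 7.
(1,2) = 16 − 7 = 9 completes the 16 across.
Nothing is forced directly, so branch on (2,1), whose candidates are 1 or 3. If (2,1) = 3: then (2,2) would have to be in {6} for the 9 across but in {4,5,7,8} for the 21 down — contradiction. So (2,1) = 1.
(2,2) = 9 − 1 = 8 completes the 9 across.
(3,1) = 11 − 8 = 3 completes the 11 down.
(3,2) = 7 − 3 = 4 completes the 7 across.

8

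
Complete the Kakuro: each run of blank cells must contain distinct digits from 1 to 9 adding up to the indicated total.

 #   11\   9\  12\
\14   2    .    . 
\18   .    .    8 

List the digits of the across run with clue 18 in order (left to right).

9, 1, 8

R1C3 = 12 − 8 = 4 completes the 12 down.
R2C1 = 11 − 2 = 9 completes the 11 down.
R2C2 = 18 − 17 = 1 completes the 18 across.
R1C2 = 14 − 6 = 8 completes the 14 across.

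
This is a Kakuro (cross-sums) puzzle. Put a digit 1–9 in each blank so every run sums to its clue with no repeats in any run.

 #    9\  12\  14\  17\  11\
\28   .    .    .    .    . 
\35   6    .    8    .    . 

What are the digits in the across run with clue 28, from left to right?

35 in 5 cells must be {5,6,7,8,9}; 17 in 2 cells must be {8,9}.
R1C1 = 9 − 6 = 3 completes the 9 down.
R1C3 = 14 − 8 = 6 completes the 14 down.
R2C4 = 9: the only remaining digit allowed by both the 35 across and the 17 down.
R1C4 = 17 − 9 = 8 completes the 17 down.
Nothing is forced directly, so branch on R2C2, whose candidates are 5 or 7. If R2C2 = 7: then R1C2 would have to be in {2,4,7,9} for the 28 across but in {5} for the 12 down — contradiction. So R2C2 = 5.
R1C2 = 12 − 5 = 7 completes the 12 down.
R1C5 = 28 − 24 = 4 completes the 28 across.

3, 7, 6, 8, 4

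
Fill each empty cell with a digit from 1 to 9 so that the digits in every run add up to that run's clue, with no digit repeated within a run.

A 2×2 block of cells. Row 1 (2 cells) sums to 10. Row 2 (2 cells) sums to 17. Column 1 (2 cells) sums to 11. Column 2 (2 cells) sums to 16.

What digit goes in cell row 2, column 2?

9

17 in 2 cells must be {8,9}; 16 in 2 cells must be {7,9}.
The 17 across and the 16 down share only 9, so (2,2) = 9.
(1,2) = 16 − 9 = 7 completes the 16 down.
(2,1) = 17 − 9 = 8 completes the 17 across.
(1,1) = 10 − 7 = 3 completes the 10 across.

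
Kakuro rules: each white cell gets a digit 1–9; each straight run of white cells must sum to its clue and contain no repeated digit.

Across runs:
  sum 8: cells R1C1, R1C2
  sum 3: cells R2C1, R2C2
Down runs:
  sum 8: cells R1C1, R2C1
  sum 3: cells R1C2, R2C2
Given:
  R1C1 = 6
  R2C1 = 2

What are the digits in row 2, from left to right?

2 1

3 in 2 cells must be {1,2}.
R1C2 = 8 − 6 = 2 completes the 8 across.
R2C2 = 3 − 2 = 1 completes the 3 across.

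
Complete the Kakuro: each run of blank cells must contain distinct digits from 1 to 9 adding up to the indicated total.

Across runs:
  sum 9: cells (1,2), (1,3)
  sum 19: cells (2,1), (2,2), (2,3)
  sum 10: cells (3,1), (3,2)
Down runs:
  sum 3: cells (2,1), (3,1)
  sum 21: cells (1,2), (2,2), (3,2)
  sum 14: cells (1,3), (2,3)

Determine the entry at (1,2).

4

3 in 2 cells must be {1,2}.
The 19 across and the 3 down share only 2, so (2,1) = 2.
(3,1) = 3 − 2 = 1 completes the 3 down.
(3,2) = 10 − 1 = 9 completes the 10 across.
(2,2) = 8: the only remaining digit allowed by both the 19 across and the 21 down.
(2,3) = 19 − 10 = 9 completes the 19 across.
(1,2) = 21 − 17 = 4 completes the 21 down.
(1,3) = 9 − 4 = 5 completes the 9 across.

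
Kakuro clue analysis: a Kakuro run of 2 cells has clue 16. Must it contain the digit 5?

The only way to make 16 from 2 distinct digits is {7,9}, which does not contain 5.

No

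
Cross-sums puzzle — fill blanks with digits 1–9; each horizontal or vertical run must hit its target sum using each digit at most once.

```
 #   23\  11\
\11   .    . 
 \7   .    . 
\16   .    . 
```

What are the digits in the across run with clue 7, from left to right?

6 1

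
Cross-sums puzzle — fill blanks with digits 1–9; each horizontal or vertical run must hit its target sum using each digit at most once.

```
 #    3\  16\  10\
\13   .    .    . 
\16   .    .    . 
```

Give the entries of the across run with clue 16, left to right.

3 in 2 cells must be {1,2}; 16 in 2 cells must be {7,9}.
Nothing is forced directly, so branch on R1C1, whose candidates are 1 or 2. If R1C1 = 1: that forces R2C1 = 2, R2C2 = 9, after which R2C3 would have to be in {5} for the 16 across but in {1,2,3,4,6,7,8,9} for the 10 down — contradiction. So R1C1 = 2.
Given what's placed, R1C2 must be 7 to fit the 13 across and 16 down.
R1C3 = 13 − 9 = 4 completes the 13 across.
R2C1 = 3 − 2 = 1 completes the 3 down.
R2C2 = 16 − 7 = 9 completes the 16 down.
R2C3 = 16 − 10 = 6 completes the 16 across.

1 9 6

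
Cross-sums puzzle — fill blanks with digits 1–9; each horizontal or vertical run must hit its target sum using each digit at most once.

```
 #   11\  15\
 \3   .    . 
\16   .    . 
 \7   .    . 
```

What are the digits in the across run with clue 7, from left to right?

3 in 2 cells must be {1,2}; 16 in 2 cells must be {7,9}.
The 16 across and the 11 down share only 7, so R2C1 = 7.
R2C2 = 16 − 7 = 9 completes the 16 across.
Given what's placed, R1C1 must be 1 to fit the 3 across and 11 down.
R1C2 = 3 − 1 = 2 completes the 3 across.
R3C1 = 11 − 8 = 3 completes the 11 down.
R3C2 = 7 − 3 = 4 completes the 7 across.

3 4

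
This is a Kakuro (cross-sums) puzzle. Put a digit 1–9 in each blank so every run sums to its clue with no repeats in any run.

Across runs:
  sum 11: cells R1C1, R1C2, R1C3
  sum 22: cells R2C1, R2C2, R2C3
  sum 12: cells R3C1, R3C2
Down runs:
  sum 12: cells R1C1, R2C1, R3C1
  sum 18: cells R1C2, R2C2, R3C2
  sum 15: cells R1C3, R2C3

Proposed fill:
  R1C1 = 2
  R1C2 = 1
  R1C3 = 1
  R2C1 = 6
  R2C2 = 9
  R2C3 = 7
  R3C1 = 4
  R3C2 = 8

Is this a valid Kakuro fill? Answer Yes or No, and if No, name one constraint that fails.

No — the down run R1C3–R2C3 sums to 8, not 15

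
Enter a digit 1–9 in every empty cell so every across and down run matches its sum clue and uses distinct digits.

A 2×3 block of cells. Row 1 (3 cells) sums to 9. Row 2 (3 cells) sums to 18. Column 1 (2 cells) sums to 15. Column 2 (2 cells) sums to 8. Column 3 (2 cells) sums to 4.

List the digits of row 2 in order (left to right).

4 in 2 cells must be {1,3}.
The 9 across and the 15 down share only 6, so (1,1) = 6.
Given what's placed, (1,3) must be 1 to fit the 9 across and 4 down.
(2,1) = 15 − 6 = 9 completes the 15 down.
(2,3) = 4 − 1 = 3 completes the 4 down.
(1,2) = 9 − 7 = 2 completes the 9 across.
(2,2) = 18 − 12 = 6 completes the 18 across.

9 6 3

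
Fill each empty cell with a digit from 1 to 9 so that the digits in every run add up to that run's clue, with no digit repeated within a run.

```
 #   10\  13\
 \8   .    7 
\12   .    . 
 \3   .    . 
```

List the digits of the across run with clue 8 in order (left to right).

1 7

3 in 2 cells must be {1,2}.
R1C1 = 8 − 7 = 1 completes the 8 across.
Given what's placed, R3C1 must be 2 to fit the 3 across and 10 down.
R3C2 = 3 − 2 = 1 completes the 3 across.
R2C1 = 10 − 3 = 7 completes the 10 down.
R2C2 = 12 − 7 = 5 completes the 12 across.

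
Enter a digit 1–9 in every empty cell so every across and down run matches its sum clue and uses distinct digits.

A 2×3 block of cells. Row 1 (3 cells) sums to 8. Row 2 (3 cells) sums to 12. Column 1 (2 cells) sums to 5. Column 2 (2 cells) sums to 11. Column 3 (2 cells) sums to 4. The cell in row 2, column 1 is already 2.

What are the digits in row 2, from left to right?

2 7 3

4 in 2 cells must be {1,3}.
(1,1) = 5 − 2 = 3 completes the 5 down.
(1,2) = 4: the only remaining digit allowed by both the 8 across and the 11 down.
(1,3) = 8 − 7 = 1 completes the 8 across.
(2,2) = 11 − 4 = 7 completes the 11 down.
(2,3) = 12 − 9 = 3 completes the 12 across.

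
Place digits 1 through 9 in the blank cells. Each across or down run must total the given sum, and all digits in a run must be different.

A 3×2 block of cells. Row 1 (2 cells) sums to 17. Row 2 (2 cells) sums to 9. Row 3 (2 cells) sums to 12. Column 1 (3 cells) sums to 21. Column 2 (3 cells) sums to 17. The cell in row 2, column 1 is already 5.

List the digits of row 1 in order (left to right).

17 in 2 cells must be {8,9}.
Given what's placed, (1,1) must be 9 to fit the 17 across and 21 down.
(1,2) = 17 − 9 = 8 completes the 17 across.
(2,2) = 9 − 5 = 4 completes the 9 across.
(3,1) = 21 − 14 = 7 completes the 21 down.
(3,2) = 12 − 7 = 5 completes the 12 across.

9 8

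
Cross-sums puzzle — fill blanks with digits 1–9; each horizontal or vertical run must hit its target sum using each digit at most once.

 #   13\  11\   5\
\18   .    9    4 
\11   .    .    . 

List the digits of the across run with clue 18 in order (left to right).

R1C1 = 18 − 13 = 5 completes the 18 across.
R2C1 = 13 − 5 = 8 completes the 13 down.
R2C2 = 11 − 9 = 2 completes the 11 down.
R2C3 = 11 − 10 = 1 completes the 11 across.

5, 9, 4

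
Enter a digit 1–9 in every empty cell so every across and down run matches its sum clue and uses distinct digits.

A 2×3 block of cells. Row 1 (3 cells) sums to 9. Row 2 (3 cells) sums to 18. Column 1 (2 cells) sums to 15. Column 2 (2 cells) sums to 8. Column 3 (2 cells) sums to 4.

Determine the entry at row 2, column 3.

4 in 2 cells must be {1,3}.
The 9 across and the 15 down share only 6, so (1,1) = 6.
Given what's placed, (1,3) must be 1 to fit the 9 across and 4 down.
(2,1) = 15 − 6 = 9 completes the 15 down.
(2,3) = 4 − 1 = 3 completes the 4 down.
(1,2) = 9 − 7 = 2 completes the 9 across.
(2,2) = 18 − 12 = 6 completes the 18 across.

3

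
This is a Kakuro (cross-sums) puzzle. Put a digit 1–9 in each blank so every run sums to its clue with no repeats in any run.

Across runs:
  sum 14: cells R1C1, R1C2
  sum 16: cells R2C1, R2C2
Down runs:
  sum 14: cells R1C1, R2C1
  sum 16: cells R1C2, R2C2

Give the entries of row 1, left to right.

5, 9

16 in 2 cells must be {7,9}.
The 14 across and the 16 down share only 9, so R1C2 = 9.
The 16 across and the 14 down share only 9, so R2C1 = 9.
R2C2 = 16 − 9 = 7 completes the 16 across.
R1C1 = 14 − 9 = 5 completes the 14 across.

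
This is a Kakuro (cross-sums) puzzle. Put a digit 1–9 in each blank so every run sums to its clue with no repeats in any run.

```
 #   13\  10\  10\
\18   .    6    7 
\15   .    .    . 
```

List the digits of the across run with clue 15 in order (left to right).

8 4 3

R1C1 = 18 − 13 = 5 completes the 18 across.
R2C1 = 13 − 5 = 8 completes the 13 down.
R2C2 = 10 − 6 = 4 completes the 10 down.
R2C3 = 15 − 12 = 3 completes the 15 across.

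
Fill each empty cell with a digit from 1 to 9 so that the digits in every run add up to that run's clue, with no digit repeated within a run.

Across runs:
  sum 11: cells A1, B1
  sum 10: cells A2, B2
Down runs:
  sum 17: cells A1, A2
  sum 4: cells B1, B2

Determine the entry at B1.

3

17 in 2 cells must be {8,9}; 4 in 2 cells must be {1,3}.
The 11 across and the 4 down share only 3, so B1 = 3.
B2 = 4 − 3 = 1 completes the 4 down.
A1 = 11 − 3 = 8 completes the 11 across.
A2 = 10 − 1 = 9 completes the 10 across.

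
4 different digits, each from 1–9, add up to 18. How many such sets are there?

4 distinct digits from 1–9 sum between 10 and 30.

11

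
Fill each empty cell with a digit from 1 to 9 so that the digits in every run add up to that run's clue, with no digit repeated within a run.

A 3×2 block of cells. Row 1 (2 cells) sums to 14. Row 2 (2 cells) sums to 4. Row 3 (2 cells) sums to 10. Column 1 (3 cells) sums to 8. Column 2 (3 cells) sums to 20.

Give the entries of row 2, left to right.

4 in 2 cells must be {1,3}.
The 14 across and the 8 down share only 5, so (1,1) = 5.
(1,2) = 14 − 5 = 9 completes the 14 across.
Given what's placed, (2,1) must be 1 to fit the 4 across and 8 down.
(2,2) = 4 − 1 = 3 completes the 4 across.
(3,1) = 8 − 6 = 2 completes the 8 down.
(3,2) = 10 − 2 = 8 completes the 10 across.

1 3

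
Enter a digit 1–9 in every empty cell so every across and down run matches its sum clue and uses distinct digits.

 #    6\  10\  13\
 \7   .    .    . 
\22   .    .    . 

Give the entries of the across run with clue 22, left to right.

7 in 3 cells must be {1,2,4}.
The 7 across and the 13 down share only 4, so R1C3 = 4.
The 22 across and the 6 down share only 5, so R2C1 = 5.
R2C3 = 13 − 4 = 9 completes the 13 down.
R1C1 = 6 − 5 = 1 completes the 6 down.
R1C2 = 7 − 5 = 2 completes the 7 across.
R2C2 = 22 − 14 = 8 completes the 22 across.

5 8 9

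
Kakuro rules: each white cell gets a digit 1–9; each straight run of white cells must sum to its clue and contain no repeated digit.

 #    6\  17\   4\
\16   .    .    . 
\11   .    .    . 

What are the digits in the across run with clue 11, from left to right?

2 8 1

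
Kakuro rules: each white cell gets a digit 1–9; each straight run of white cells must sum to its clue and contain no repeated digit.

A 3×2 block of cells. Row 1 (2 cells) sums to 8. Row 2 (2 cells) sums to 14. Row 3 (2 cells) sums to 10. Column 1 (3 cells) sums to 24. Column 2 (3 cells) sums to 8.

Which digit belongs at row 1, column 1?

7

24 in 3 cells must be {7,8,9}.
The 8 across and the 24 down share only 7, so (1,1) = 7.
(1,2) = 8 − 7 = 1 completes the 8 across.
Given what's placed, (2,2) must be 5 to fit the 14 across and 8 down.
(3,2) = 8 − 6 = 2 completes the 8 down.
(2,1) = 14 − 5 = 9 completes the 14 across.
(3,1) = 10 − 2 = 8 completes the 10 across.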